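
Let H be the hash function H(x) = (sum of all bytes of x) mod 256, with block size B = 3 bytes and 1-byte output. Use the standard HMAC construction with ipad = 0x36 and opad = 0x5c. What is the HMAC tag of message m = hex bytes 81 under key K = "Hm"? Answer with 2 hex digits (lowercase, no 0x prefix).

Key "Hm" = 48 6d is 2 bytes ≤ B = 3; zero-pad to 3 bytes: K' = 48 6d 00.
K' ⊕ ipad = 7e 5b 36.  K' ⊕ opad = 14 31 5c.
Inner input = (K'⊕ipad) ∥ m = 7e 5b 36 ∥ 81.
Inner hash: sum = 126+91+54+129 = 400; mod 256 = 144 → 90.
Outer input = (K'⊕opad) ∥ inner = 14 31 5c ∥ 90.
Outer hash (tag): sum = 20+49+92+144 = 305; mod 256 = 49 → 31.

31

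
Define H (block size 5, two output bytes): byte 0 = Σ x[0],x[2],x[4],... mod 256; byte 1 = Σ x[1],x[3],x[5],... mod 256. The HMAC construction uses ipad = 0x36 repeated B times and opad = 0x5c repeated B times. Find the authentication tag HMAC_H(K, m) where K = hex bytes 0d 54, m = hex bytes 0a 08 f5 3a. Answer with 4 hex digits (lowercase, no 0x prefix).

Key hex bytes 0d 54 is 2 bytes ≤ B = 5; zero-pad to 5 bytes: K' = 0d 54 00 00 00.
K' ⊕ ipad = 3b 62 36 36 36.  K' ⊕ opad = 51 08 5c 5c 5c.
Inner input = (K'⊕ipad) ∥ m = 3b 62 36 36 36 ∥ 0a 08 f5 3a.
Inner hash: even-index sum = 233 mod 256 = 233; odd-index sum = 407 mod 256 = 151 → e9 97.
Outer input = (K'⊕opad) ∥ inner = 51 08 5c 5c 5c ∥ e9 97.
Outer hash (tag): even-index sum = 416 mod 256 = 160; odd-index sum = 333 mod 256 = 77 → a0 4d.

a04d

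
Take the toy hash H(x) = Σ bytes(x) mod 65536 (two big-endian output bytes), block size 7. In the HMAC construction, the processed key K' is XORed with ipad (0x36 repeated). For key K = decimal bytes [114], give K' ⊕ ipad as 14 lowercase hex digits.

Key decimal bytes [114] = 72 is 1 byte ≤ B = 7; zero-pad to 7 bytes: K' = 72 00 00 00 00 00 00.
XOR each byte with 0x36: 72⊕36=44, 00⊕36=36, 00⊕36=36, 00⊕36=36, 00⊕36=36, 00⊕36=36, 00⊕36=36.

44363636363636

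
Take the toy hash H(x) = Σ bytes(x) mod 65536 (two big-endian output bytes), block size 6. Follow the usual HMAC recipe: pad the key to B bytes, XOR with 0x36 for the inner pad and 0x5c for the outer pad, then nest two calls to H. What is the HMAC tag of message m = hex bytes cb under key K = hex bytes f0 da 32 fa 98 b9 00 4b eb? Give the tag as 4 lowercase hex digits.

Key hex bytes f0 da 32 fa 98 b9 00 4b eb is 9 bytes > B = 6, so hash it first: H(key) = 05 7d, then zero-pad to 6 bytes: K' = 05 7d 00 00 00 00.
K' ⊕ ipad = 33 4b 36 36 36 36.  K' ⊕ opad = 59 21 5c 5c 5c 5c.
Inner input = (K'⊕ipad) ∥ m = 33 4b 36 36 36 36 ∥ cb.
Inner hash: sum = 51+75+54+54+54+54+203 = 545 → 02 21.
Outer input = (K'⊕opad) ∥ inner = 59 21 5c 5c 5c 5c ∥ 02 21.
Outer hash (tag): sum = 89+33+92+92+92+92+2+33 = 525 → 02 0d.

020d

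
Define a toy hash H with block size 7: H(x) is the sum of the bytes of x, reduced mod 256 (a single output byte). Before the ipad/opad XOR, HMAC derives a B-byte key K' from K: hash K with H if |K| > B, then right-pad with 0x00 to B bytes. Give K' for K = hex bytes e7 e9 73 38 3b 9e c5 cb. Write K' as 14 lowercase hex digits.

|K| = 8 > B = 7, so first hash the key.
H(K): sum = 231+233+115+56+59+158+197+203 = 1252; mod 256 = 228 → e4.
Zero-pad H(K) = e4 to 7 bytes: K' = e4 00 00 00 00 00 00.

e4000000000000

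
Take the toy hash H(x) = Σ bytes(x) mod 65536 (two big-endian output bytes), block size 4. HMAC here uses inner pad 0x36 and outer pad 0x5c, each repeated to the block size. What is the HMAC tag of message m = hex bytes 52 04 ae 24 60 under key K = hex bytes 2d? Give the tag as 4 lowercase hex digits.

Key hex bytes 2d is 1 byte ≤ B = 4; zero-pad to 4 bytes: K' = 2d 00 00 00.
K' ⊕ ipad = 1b 36 36 36.  K' ⊕ opad = 71 5c 5c 5c.
Inner input = (K'⊕ipad) ∥ m = 1b 36 36 36 ∥ 52 04 ae 24 60.
Inner hash: sum = 27+54+54+54+82+4+174+36+96 = 581 → 02 45.
Outer input = (K'⊕opad) ∥ inner = 71 5c 5c 5c ∥ 02 45.
Outer hash (tag): sum = 113+92+92+92+2+69 = 460 → 01 cc.

01cc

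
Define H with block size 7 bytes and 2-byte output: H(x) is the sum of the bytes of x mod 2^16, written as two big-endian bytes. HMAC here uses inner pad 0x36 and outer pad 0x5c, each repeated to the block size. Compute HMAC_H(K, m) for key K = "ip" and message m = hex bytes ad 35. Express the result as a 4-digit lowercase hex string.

02c4

Key "ip" = 69 70 is 2 bytes ≤ B = 7; zero-pad to 7 bytes: K' = 69 70 00 00 00 00 00.
K' ⊕ ipad = 5f 46 36 36 36 36 36.  K' ⊕ opad = 35 2c 5c 5c 5c 5c 5c.
Inner input = (K'⊕ipad) ∥ m = 5f 46 36 36 36 36 36 ∥ ad 35.
Inner hash: sum = 95+70+54+54+54+54+54+173+53 = 661 → 02 95.
Outer input = (K'⊕opad) ∥ inner = 35 2c 5c 5c 5c 5c 5c ∥ 02 95.
Outer hash (tag): sum = 53+44+92+92+92+92+92+2+149 = 708 → 02 c4.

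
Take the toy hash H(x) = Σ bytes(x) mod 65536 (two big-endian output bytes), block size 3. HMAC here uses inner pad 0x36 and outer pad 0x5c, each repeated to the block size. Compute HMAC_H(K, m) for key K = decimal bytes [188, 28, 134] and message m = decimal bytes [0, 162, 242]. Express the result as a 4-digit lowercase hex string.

Key decimal bytes [188, 28, 134] = bc 1c 86 is exactly B = 3 bytes: K' = bc 1c 86.
K' ⊕ ipad = 8a 2a b0.  K' ⊕ opad = e0 40 da.
Inner input = (K'⊕ipad) ∥ m = 8a 2a b0 ∥ 00 a2 f2.
Inner hash: sum = 138+42+176+0+162+242 = 760 → 02 f8.
Outer input = (K'⊕opad) ∥ inner = e0 40 da ∥ 02 f8.
Outer hash (tag): sum = 224+64+218+2+248 = 756 → 02 f4.

02f4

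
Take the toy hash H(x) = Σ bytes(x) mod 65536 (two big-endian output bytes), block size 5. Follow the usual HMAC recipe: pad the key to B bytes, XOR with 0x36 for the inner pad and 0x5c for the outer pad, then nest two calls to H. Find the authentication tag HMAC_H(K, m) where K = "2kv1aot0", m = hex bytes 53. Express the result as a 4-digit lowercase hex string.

Key "2kv1aot0" = 32 6b 76 31 61 6f 74 30 is 8 bytes > B = 5, so hash it first: H(key) = 02 b8, then zero-pad to 5 bytes: K' = 02 b8 00 00 00.
K' ⊕ ipad = 34 8e 36 36 36.  K' ⊕ opad = 5e e4 5c 5c 5c.
Inner input = (K'⊕ipad) ∥ m = 34 8e 36 36 36 ∥ 53.
Inner hash: sum = 52+142+54+54+54+83 = 439 → 01 b7.
Outer input = (K'⊕opad) ∥ inner = 5e e4 5c 5c 5c ∥ 01 b7.
Outer hash (tag): sum = 94+228+92+92+92+1+183 = 782 → 03 0e.

030e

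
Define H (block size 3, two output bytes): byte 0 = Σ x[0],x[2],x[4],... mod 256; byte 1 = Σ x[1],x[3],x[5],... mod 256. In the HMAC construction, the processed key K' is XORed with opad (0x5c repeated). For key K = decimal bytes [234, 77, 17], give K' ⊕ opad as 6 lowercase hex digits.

b6114d

Key decimal bytes [234, 77, 17] = ea 4d 11 is exactly B = 3 bytes: K' = ea 4d 11.
XOR each byte with 0x5c: ea⊕5c=b6, 4d⊕5c=11, 11⊕5c=4d.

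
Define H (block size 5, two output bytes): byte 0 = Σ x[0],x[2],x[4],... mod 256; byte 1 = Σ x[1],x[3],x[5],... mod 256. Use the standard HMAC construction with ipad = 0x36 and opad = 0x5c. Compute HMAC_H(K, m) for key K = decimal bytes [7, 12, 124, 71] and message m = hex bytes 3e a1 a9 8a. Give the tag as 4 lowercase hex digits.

Key decimal bytes [7, 12, 124, 71] = 07 0c 7c 47 is 4 bytes ≤ B = 5; zero-pad to 5 bytes: K' = 07 0c 7c 47 00.
K' ⊕ ipad = 31 3a 4a 71 36.  K' ⊕ opad = 5b 50 20 1b 5c.
Inner input = (K'⊕ipad) ∥ m = 31 3a 4a 71 36 ∥ 3e a1 a9 8a.
Inner hash: even-index sum = 476 mod 256 = 220; odd-index sum = 402 mod 256 = 146 → dc 92.
Outer input = (K'⊕opad) ∥ inner = 5b 50 20 1b 5c ∥ dc 92.
Outer hash (tag): even-index sum = 361 mod 256 = 105; odd-index sum = 327 mod 256 = 71 → 69 47.

6947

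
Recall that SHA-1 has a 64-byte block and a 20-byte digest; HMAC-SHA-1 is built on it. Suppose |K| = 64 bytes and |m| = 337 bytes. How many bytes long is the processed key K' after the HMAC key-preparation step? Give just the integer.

64

Key is 64 ≤ 64 bytes, zero-padded: |K'| = 64.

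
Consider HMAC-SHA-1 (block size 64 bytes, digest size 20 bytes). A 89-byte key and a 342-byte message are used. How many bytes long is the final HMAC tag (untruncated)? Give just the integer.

The tag is one SHA-1 digest: 20 bytes.

20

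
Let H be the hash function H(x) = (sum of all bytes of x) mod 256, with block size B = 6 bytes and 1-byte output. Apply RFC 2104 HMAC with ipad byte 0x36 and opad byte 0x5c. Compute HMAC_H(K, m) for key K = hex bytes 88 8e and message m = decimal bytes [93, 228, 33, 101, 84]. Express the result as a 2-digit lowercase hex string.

7f

Key hex bytes 88 8e is 2 bytes ≤ B = 6; zero-pad to 6 bytes: K' = 88 8e 00 00 00 00.
K' ⊕ ipad = be b8 36 36 36 36.  K' ⊕ opad = d4 d2 5c 5c 5c 5c.
Inner input = (K'⊕ipad) ∥ m = be b8 36 36 36 36 ∥ 5d e4 21 65 54.
Inner hash: sum = 190+184+54+54+54+54+93+228+33+101+84 = 1129; mod 256 = 105 → 69.
Outer input = (K'⊕opad) ∥ inner = d4 d2 5c 5c 5c 5c ∥ 69.
Outer hash (tag): sum = 212+210+92+92+92+92+105 = 895; mod 256 = 127 → 7f.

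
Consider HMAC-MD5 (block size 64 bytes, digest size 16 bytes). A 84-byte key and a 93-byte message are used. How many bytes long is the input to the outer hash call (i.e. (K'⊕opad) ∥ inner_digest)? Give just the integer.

80

Key is 84 > 64 bytes, so it is hashed to 16 bytes then zero-padded to 64: |K'| = 64.
Outer input = (K'⊕opad) ∥ H(inner) → 64 + 16 = 80 bytes.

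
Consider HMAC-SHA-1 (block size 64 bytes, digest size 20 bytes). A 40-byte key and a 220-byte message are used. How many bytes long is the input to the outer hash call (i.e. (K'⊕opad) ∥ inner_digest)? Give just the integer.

84

Key is 40 ≤ 64 bytes, zero-padded: |K'| = 64.
Outer input = (K'⊕opad) ∥ H(inner) → 64 + 20 = 84 bytes.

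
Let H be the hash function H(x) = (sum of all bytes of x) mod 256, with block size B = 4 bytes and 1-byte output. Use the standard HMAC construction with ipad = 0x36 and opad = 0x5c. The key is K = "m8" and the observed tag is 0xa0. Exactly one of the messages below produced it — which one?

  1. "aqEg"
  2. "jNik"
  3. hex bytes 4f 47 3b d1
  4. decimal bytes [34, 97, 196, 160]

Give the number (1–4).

Key "m8" = 6d 38 is 2 bytes ≤ B = 4; zero-pad to 4 bytes: K' = 6d 38 00 00.
K' ⊕ ipad = 5b 0e 36 36; K' ⊕ opad = 31 64 5c 5c.
m1: inner = H(5b 0e 36 36 61 71 45 67) = 53; tag = H(31 64 5c 5c 53) = a0 ← matches
m2: inner = H(5b 0e 36 36 6a 4e 69 6b) = 61; tag = H(31 64 5c 5c 61) = ae
m3: inner = H(5b 0e 36 36 4f 47 3b d1) = 77; tag = H(31 64 5c 5c 77) = c4
m4: inner = H(5b 0e 36 36 22 61 c4 a0) = bc; tag = H(31 64 5c 5c bc) = 09

1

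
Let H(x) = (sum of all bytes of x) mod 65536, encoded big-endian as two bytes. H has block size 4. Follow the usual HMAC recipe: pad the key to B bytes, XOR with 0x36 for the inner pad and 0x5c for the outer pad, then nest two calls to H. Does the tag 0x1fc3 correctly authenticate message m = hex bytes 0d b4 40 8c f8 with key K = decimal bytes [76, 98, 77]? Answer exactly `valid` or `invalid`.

invalid

Key decimal bytes [76, 98, 77] = 4c 62 4d is 3 bytes ≤ B = 4; zero-pad to 4 bytes: K' = 4c 62 4d 00.
K' ⊕ ipad = 7a 54 7b 36; K' ⊕ opad = 10 3e 11 5c.
Inner hash: sum = 122+84+123+54+13+180+64+140+248 = 1028 → 04 04.
Outer hash (recomputed tag): sum = 16+62+17+92+4+4 = 195 → 00 c3.
Recomputed tag = 00c3; claimed = 1fc3 → mismatch.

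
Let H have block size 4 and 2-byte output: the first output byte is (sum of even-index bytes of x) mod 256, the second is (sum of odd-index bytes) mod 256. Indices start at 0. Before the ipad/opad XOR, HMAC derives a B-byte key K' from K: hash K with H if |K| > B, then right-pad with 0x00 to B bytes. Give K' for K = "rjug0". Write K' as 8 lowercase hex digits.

|K| = 5 > B = 4, so first hash the key.
H(K): even-index sum = 279 mod 256 = 23; odd-index sum = 209 mod 256 = 209 → 17 d1.
Zero-pad H(K) = 17 d1 to 4 bytes: K' = 17 d1 00 00.

17d10000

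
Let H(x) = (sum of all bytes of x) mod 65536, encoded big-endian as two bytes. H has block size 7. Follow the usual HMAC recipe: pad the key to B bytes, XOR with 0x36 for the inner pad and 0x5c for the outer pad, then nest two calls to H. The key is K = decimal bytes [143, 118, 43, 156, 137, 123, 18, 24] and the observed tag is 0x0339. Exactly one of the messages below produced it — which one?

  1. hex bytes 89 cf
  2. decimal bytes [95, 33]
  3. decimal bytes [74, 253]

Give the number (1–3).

Key decimal bytes [143, 118, 43, 156, 137, 123, 18, 24] = 8f 76 2b 9c 89 7b 12 18 is 8 bytes > B = 7, so hash it first: H(key) = 02 fa, then zero-pad to 7 bytes: K' = 02 fa 00 00 00 00 00.
K' ⊕ ipad = 34 cc 36 36 36 36 36; K' ⊕ opad = 5e a6 5c 5c 5c 5c 5c.
m1: inner = H(34 cc 36 36 36 36 36 89 cf) = 03 66; tag = H(5e a6 5c 5c 5c 5c 5c 03 66) = 0339 ← matches
m2: inner = H(34 cc 36 36 36 36 36 5f 21) = 02 8e; tag = H(5e a6 5c 5c 5c 5c 5c 02 8e) = 0360
m3: inner = H(34 cc 36 36 36 36 36 4a fd) = 03 55; tag = H(5e a6 5c 5c 5c 5c 5c 03 55) = 0328

1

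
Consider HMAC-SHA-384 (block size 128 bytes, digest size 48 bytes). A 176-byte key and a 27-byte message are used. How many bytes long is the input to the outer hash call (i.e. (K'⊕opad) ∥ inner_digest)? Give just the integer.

Key is 176 > 128 bytes, so it is hashed to 48 bytes then zero-padded to 128: |K'| = 128.
Outer input = (K'⊕opad) ∥ H(inner) → 128 + 48 = 176 bytes.

176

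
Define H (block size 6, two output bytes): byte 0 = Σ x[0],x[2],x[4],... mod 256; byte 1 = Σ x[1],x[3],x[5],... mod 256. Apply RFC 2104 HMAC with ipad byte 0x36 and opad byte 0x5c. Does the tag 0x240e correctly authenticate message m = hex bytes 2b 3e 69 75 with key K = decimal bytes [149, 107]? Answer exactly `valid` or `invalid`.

invalid

Key decimal bytes [149, 107] = 95 6b is 2 bytes ≤ B = 6; zero-pad to 6 bytes: K' = 95 6b 00 00 00 00.
K' ⊕ ipad = a3 5d 36 36 36 36; K' ⊕ opad = c9 37 5c 5c 5c 5c.
Inner hash: even-index sum = 419 mod 256 = 163; odd-index sum = 380 mod 256 = 124 → a3 7c.
Outer hash (recomputed tag): even-index sum = 548 mod 256 = 36; odd-index sum = 363 mod 256 = 107 → 24 6b.
Recomputed tag = 246b; claimed = 240e → mismatch.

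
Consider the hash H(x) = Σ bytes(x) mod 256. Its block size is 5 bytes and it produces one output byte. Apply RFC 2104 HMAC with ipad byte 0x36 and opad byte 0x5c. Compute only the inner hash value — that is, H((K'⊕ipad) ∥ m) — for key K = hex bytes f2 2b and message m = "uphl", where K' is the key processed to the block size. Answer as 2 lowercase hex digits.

Key hex bytes f2 2b is 2 bytes ≤ B = 5; zero-pad to 5 bytes: K' = f2 2b 00 00 00.
K' ⊕ ipad = c4 1d 36 36 36.
Inner input = c4 1d 36 36 36 ∥ 75 70 68 6c.
Inner hash: sum = 196+29+54+54+54+117+112+104+108 = 828; mod 256 = 60 → 3c.

3c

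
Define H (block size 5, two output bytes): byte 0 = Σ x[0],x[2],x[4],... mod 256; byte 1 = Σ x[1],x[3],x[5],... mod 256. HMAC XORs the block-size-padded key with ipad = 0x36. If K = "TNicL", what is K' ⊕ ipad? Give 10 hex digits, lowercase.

Key "TNicL" = 54 4e 69 63 4c is exactly B = 5 bytes: K' = 54 4e 69 63 4c.
XOR each byte with 0x36: 54⊕36=62, 4e⊕36=78, 69⊕36=5f, 63⊕36=55, 4c⊕36=7a.

62785f557a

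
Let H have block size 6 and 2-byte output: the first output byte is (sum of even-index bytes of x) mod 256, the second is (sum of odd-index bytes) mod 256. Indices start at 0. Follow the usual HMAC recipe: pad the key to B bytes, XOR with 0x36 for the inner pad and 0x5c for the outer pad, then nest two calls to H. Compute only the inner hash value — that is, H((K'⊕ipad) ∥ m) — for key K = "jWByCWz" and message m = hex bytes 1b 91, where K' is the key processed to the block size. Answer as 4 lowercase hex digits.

Key "jWByCWz" = 6a 57 42 79 43 57 7a is 7 bytes > B = 6, so hash it first: H(key) = 69 27, then zero-pad to 6 bytes: K' = 69 27 00 00 00 00.
K' ⊕ ipad = 5f 11 36 36 36 36.
Inner input = 5f 11 36 36 36 36 ∥ 1b 91.
Inner hash: even-index sum = 230 mod 256 = 230; odd-index sum = 270 mod 256 = 14 → e6 0e.

e60e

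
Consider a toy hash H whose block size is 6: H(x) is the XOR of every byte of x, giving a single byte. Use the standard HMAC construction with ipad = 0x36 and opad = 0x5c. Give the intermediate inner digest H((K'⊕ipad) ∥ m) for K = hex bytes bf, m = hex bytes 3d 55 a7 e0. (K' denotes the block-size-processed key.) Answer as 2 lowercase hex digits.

90

Key hex bytes bf is 1 byte ≤ B = 6; zero-pad to 6 bytes: K' = bf 00 00 00 00 00.
K' ⊕ ipad = 89 36 36 36 36 36.
Inner input = 89 36 36 36 36 36 ∥ 3d 55 a7 e0.
Inner hash: XOR 89⊕36⊕36⊕36⊕36⊕36⊕3d⊕55⊕a7⊕e0 = 90.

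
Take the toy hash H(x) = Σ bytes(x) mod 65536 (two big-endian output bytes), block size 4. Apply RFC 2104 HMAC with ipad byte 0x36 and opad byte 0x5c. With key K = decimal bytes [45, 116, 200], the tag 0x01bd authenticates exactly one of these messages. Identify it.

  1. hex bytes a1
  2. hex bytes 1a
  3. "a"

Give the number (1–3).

1

Key decimal bytes [45, 116, 200] = 2d 74 c8 is 3 bytes ≤ B = 4; zero-pad to 4 bytes: K' = 2d 74 c8 00.
K' ⊕ ipad = 1b 42 fe 36; K' ⊕ opad = 71 28 94 5c.
m1: inner = H(1b 42 fe 36 a1) = 02 32; tag = H(71 28 94 5c 02 32) = 01bd ← matches
m2: inner = H(1b 42 fe 36 1a) = 01 ab; tag = H(71 28 94 5c 01 ab) = 0235
m3: inner = H(1b 42 fe 36 61) = 01 f2; tag = H(71 28 94 5c 01 f2) = 027c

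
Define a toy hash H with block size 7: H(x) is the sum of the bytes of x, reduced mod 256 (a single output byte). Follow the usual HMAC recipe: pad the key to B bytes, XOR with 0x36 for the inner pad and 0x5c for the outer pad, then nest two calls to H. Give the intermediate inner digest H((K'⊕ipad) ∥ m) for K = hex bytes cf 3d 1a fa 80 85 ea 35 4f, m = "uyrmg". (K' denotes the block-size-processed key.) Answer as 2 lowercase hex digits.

Key hex bytes cf 3d 1a fa 80 85 ea 35 4f is 9 bytes > B = 7, so hash it first: H(key) = 93, then zero-pad to 7 bytes: K' = 93 00 00 00 00 00 00.
K' ⊕ ipad = a5 36 36 36 36 36 36.
Inner input = a5 36 36 36 36 36 36 ∥ 75 79 72 6d 67.
Inner hash: sum = 165+54+54+54+54+54+54+117+121+114+109+103 = 1053; mod 256 = 29 → 1d.

1d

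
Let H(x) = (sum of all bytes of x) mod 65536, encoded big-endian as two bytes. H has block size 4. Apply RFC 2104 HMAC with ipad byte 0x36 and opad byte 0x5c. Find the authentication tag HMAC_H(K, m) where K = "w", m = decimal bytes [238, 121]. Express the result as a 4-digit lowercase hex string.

018b

Key "w" = 77 is 1 byte ≤ B = 4; zero-pad to 4 bytes: K' = 77 00 00 00.
K' ⊕ ipad = 41 36 36 36.  K' ⊕ opad = 2b 5c 5c 5c.
Inner input = (K'⊕ipad) ∥ m = 41 36 36 36 ∥ ee 79.
Inner hash: sum = 65+54+54+54+238+121 = 586 → 02 4a.
Outer input = (K'⊕opad) ∥ inner = 2b 5c 5c 5c ∥ 02 4a.
Outer hash (tag): sum = 43+92+92+92+2+74 = 395 → 01 8b.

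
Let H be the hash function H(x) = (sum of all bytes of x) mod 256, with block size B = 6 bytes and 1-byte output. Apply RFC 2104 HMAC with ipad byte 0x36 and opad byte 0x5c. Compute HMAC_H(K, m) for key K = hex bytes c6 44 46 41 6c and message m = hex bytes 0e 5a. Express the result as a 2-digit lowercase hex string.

Key hex bytes c6 44 46 41 6c is 5 bytes ≤ B = 6; zero-pad to 6 bytes: K' = c6 44 46 41 6c 00.
K' ⊕ ipad = f0 72 70 77 5a 36.  K' ⊕ opad = 9a 18 1a 1d 30 5c.
Inner input = (K'⊕ipad) ∥ m = f0 72 70 77 5a 36 ∥ 0e 5a.
Inner hash: sum = 240+114+112+119+90+54+14+90 = 833; mod 256 = 65 → 41.
Outer input = (K'⊕opad) ∥ inner = 9a 18 1a 1d 30 5c ∥ 41.
Outer hash (tag): sum = 154+24+26+29+48+92+65 = 438; mod 256 = 182 → b6.

b6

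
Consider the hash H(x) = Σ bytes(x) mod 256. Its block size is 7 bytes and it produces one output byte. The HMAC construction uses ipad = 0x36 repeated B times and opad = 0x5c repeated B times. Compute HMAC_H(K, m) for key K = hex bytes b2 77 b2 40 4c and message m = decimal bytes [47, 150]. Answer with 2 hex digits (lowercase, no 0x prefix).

Key hex bytes b2 77 b2 40 4c is 5 bytes ≤ B = 7; zero-pad to 7 bytes: K' = b2 77 b2 40 4c 00 00.
K' ⊕ ipad = 84 41 84 76 7a 36 36.  K' ⊕ opad = ee 2b ee 1c 10 5c 5c.
Inner input = (K'⊕ipad) ∥ m = 84 41 84 76 7a 36 36 ∥ 2f 96.
Inner hash: sum = 132+65+132+118+122+54+54+47+150 = 874; mod 256 = 106 → 6a.
Outer input = (K'⊕opad) ∥ inner = ee 2b ee 1c 10 5c 5c ∥ 6a.
Outer hash (tag): sum = 238+43+238+28+16+92+92+106 = 853; mod 256 = 85 → 55.

55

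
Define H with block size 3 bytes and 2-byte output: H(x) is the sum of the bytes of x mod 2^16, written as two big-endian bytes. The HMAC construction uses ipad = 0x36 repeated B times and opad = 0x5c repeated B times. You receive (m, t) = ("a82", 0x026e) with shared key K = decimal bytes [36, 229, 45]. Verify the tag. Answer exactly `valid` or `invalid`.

Key decimal bytes [36, 229, 45] = 24 e5 2d is exactly B = 3 bytes: K' = 24 e5 2d.
K' ⊕ ipad = 12 d3 1b; K' ⊕ opad = 78 b9 71.
Inner hash: sum = 18+211+27+97+56+50 = 459 → 01 cb.
Outer hash (recomputed tag): sum = 120+185+113+1+203 = 622 → 02 6e.
Recomputed tag = 026e; claimed = 026e → match.

valid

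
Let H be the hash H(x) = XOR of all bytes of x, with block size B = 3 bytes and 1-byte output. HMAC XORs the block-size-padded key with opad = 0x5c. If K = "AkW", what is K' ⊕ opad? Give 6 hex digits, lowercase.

1d370b

Key "AkW" = 41 6b 57 is exactly B = 3 bytes: K' = 41 6b 57.
XOR each byte with 0x5c: 41⊕5c=1d, 6b⊕5c=37, 57⊕5c=0b.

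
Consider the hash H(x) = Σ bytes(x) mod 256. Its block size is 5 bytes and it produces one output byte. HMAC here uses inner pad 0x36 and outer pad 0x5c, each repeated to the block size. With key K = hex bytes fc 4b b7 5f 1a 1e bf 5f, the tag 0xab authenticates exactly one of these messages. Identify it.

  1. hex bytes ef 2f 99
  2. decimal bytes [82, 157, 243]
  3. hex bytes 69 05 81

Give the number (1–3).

3

Key hex bytes fc 4b b7 5f 1a 1e bf 5f is 8 bytes > B = 5, so hash it first: H(key) = b3, then zero-pad to 5 bytes: K' = b3 00 00 00 00.
K' ⊕ ipad = 85 36 36 36 36; K' ⊕ opad = ef 5c 5c 5c 5c.
m1: inner = H(85 36 36 36 36 ef 2f 99) = 14; tag = H(ef 5c 5c 5c 5c 14) = 73
m2: inner = H(85 36 36 36 36 52 9d f3) = 3f; tag = H(ef 5c 5c 5c 5c 3f) = 9e
m3: inner = H(85 36 36 36 36 69 05 81) = 4c; tag = H(ef 5c 5c 5c 5c 4c) = ab ← matches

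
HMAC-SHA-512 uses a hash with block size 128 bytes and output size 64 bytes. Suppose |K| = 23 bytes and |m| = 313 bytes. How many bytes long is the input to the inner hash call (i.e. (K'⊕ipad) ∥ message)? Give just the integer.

Key is 23 ≤ 128 bytes, zero-padded: |K'| = 128.
Inner input = (K'⊕ipad) ∥ m → 128 + 313 = 441 bytes.

441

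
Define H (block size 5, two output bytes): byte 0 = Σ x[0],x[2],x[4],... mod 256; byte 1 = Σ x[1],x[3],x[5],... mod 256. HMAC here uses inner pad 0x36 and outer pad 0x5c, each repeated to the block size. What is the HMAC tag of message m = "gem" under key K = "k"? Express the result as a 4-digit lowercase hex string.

2fe6

Key "k" = 6b is 1 byte ≤ B = 5; zero-pad to 5 bytes: K' = 6b 00 00 00 00.
K' ⊕ ipad = 5d 36 36 36 36.  K' ⊕ opad = 37 5c 5c 5c 5c.
Inner input = (K'⊕ipad) ∥ m = 5d 36 36 36 36 ∥ 67 65 6d.
Inner hash: even-index sum = 302 mod 256 = 46; odd-index sum = 320 mod 256 = 64 → 2e 40.
Outer input = (K'⊕opad) ∥ inner = 37 5c 5c 5c 5c ∥ 2e 40.
Outer hash (tag): even-index sum = 303 mod 256 = 47; odd-index sum = 230 mod 256 = 230 → 2f e6.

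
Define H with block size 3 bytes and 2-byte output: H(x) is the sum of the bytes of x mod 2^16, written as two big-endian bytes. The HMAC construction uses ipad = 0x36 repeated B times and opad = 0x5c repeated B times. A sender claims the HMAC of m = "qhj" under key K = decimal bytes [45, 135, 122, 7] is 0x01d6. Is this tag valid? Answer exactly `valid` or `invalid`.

valid

Key decimal bytes [45, 135, 122, 7] = 2d 87 7a 07 is 4 bytes > B = 3, so hash it first: H(key) = 01 35, then zero-pad to 3 bytes: K' = 01 35 00.
K' ⊕ ipad = 37 03 36; K' ⊕ opad = 5d 69 5c.
Inner hash: sum = 55+3+54+113+104+106 = 435 → 01 b3.
Outer hash (recomputed tag): sum = 93+105+92+1+179 = 470 → 01 d6.
Recomputed tag = 01d6; claimed = 01d6 → match.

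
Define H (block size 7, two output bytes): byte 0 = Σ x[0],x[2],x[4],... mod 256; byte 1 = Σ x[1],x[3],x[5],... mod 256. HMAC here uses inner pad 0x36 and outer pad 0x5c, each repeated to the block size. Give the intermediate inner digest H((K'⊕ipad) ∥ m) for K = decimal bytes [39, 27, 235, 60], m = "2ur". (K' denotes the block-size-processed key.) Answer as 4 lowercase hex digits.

cf11

Key decimal bytes [39, 27, 235, 60] = 27 1b eb 3c is 4 bytes ≤ B = 7; zero-pad to 7 bytes: K' = 27 1b eb 3c 00 00 00.
K' ⊕ ipad = 11 2d dd 0a 36 36 36.
Inner input = 11 2d dd 0a 36 36 36 ∥ 32 75 72.
Inner hash: even-index sum = 463 mod 256 = 207; odd-index sum = 273 mod 256 = 17 → cf 11.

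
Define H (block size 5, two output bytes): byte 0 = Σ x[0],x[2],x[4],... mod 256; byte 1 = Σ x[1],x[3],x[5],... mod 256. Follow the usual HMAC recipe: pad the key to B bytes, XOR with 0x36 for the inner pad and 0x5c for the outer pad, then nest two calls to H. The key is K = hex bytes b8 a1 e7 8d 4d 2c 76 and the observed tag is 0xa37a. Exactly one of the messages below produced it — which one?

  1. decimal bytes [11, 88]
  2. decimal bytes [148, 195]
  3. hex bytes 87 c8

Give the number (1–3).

1

Key hex bytes b8 a1 e7 8d 4d 2c 76 is 7 bytes > B = 5, so hash it first: H(key) = 62 5a, then zero-pad to 5 bytes: K' = 62 5a 00 00 00.
K' ⊕ ipad = 54 6c 36 36 36; K' ⊕ opad = 3e 06 5c 5c 5c.
m1: inner = H(54 6c 36 36 36 0b 58) = 18 ad; tag = H(3e 06 5c 5c 5c 18 ad) = a37a ← matches
m2: inner = H(54 6c 36 36 36 94 c3) = 83 36; tag = H(3e 06 5c 5c 5c 83 36) = 2ce5
m3: inner = H(54 6c 36 36 36 87 c8) = 88 29; tag = H(3e 06 5c 5c 5c 88 29) = 1fea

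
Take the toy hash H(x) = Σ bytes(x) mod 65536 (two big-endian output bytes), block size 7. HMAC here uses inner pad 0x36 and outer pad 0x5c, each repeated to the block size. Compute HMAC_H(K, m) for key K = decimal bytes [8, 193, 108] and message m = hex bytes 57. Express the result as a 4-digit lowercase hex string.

0351

Key decimal bytes [8, 193, 108] = 08 c1 6c is 3 bytes ≤ B = 7; zero-pad to 7 bytes: K' = 08 c1 6c 00 00 00 00.
K' ⊕ ipad = 3e f7 5a 36 36 36 36.  K' ⊕ opad = 54 9d 30 5c 5c 5c 5c.
Inner input = (K'⊕ipad) ∥ m = 3e f7 5a 36 36 36 36 ∥ 57.
Inner hash: sum = 62+247+90+54+54+54+54+87 = 702 → 02 be.
Outer input = (K'⊕opad) ∥ inner = 54 9d 30 5c 5c 5c 5c ∥ 02 be.
Outer hash (tag): sum = 84+157+48+92+92+92+92+2+190 = 849 → 03 51.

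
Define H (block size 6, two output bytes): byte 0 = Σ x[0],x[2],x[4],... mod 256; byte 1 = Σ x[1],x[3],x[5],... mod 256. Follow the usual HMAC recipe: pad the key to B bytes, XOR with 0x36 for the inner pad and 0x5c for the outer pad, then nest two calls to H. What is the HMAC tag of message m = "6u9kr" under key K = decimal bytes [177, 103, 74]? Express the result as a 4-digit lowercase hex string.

7990

Key decimal bytes [177, 103, 74] = b1 67 4a is 3 bytes ≤ B = 6; zero-pad to 6 bytes: K' = b1 67 4a 00 00 00.
K' ⊕ ipad = 87 51 7c 36 36 36.  K' ⊕ opad = ed 3b 16 5c 5c 5c.
Inner input = (K'⊕ipad) ∥ m = 87 51 7c 36 36 36 ∥ 36 75 39 6b 72.
Inner hash: even-index sum = 538 mod 256 = 26; odd-index sum = 413 mod 256 = 157 → 1a 9d.
Outer input = (K'⊕opad) ∥ inner = ed 3b 16 5c 5c 5c ∥ 1a 9d.
Outer hash (tag): even-index sum = 377 mod 256 = 121; odd-index sum = 400 mod 256 = 144 → 79 90.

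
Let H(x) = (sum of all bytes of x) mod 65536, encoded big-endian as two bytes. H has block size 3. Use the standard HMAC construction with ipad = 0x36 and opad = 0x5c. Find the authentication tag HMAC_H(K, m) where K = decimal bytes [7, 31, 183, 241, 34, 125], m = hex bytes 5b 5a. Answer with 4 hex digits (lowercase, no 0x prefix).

0166

Key decimal bytes [7, 31, 183, 241, 34, 125] = 07 1f b7 f1 22 7d is 6 bytes > B = 3, so hash it first: H(key) = 02 6d, then zero-pad to 3 bytes: K' = 02 6d 00.
K' ⊕ ipad = 34 5b 36.  K' ⊕ opad = 5e 31 5c.
Inner input = (K'⊕ipad) ∥ m = 34 5b 36 ∥ 5b 5a.
Inner hash: sum = 52+91+54+91+90 = 378 → 01 7a.
Outer input = (K'⊕opad) ∥ inner = 5e 31 5c ∥ 01 7a.
Outer hash (tag): sum = 94+49+92+1+122 = 358 → 01 66.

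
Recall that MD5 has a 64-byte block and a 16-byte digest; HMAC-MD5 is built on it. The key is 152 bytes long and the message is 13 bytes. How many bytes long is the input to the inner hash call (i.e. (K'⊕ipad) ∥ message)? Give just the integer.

77

Key is 152 > 64 bytes, so it is hashed to 16 bytes then zero-padded to 64: |K'| = 64.
Inner input = (K'⊕ipad) ∥ m → 64 + 13 = 77 bytes.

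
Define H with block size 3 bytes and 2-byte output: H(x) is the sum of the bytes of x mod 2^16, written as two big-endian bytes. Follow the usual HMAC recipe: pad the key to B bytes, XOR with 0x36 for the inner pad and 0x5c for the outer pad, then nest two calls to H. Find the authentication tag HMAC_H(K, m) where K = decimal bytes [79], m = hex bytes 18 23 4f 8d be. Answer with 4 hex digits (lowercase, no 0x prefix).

Key decimal bytes [79] = 4f is 1 byte ≤ B = 3; zero-pad to 3 bytes: K' = 4f 00 00.
K' ⊕ ipad = 79 36 36.  K' ⊕ opad = 13 5c 5c.
Inner input = (K'⊕ipad) ∥ m = 79 36 36 ∥ 18 23 4f 8d be.
Inner hash: sum = 121+54+54+24+35+79+141+190 = 698 → 02 ba.
Outer input = (K'⊕opad) ∥ inner = 13 5c 5c ∥ 02 ba.
Outer hash (tag): sum = 19+92+92+2+186 = 391 → 01 87.

0187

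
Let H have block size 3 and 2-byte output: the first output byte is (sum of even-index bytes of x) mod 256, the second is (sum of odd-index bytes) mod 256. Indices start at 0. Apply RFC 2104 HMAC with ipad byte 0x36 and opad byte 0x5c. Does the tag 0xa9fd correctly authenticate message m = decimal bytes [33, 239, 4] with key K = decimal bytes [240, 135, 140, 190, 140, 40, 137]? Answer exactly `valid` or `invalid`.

Key decimal bytes [240, 135, 140, 190, 140, 40, 137] = f0 87 8c be 8c 28 89 is 7 bytes > B = 3, so hash it first: H(key) = 91 6d, then zero-pad to 3 bytes: K' = 91 6d 00.
K' ⊕ ipad = a7 5b 36; K' ⊕ opad = cd 31 5c.
Inner hash: even-index sum = 460 mod 256 = 204; odd-index sum = 128 mod 256 = 128 → cc 80.
Outer hash (recomputed tag): even-index sum = 425 mod 256 = 169; odd-index sum = 253 mod 256 = 253 → a9 fd.
Recomputed tag = a9fd; claimed = a9fd → match.

valid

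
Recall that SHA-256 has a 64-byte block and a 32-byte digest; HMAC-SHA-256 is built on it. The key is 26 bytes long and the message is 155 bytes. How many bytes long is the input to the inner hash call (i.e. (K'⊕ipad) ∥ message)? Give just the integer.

Key is 26 ≤ 64 bytes, zero-padded: |K'| = 64.
Inner input = (K'⊕ipad) ∥ m → 64 + 155 = 219 bytes.

219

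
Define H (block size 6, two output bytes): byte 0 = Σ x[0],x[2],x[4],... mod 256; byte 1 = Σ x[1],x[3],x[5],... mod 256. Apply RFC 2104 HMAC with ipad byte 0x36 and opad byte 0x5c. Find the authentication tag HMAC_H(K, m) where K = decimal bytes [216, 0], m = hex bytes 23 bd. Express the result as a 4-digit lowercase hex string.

b973

Key decimal bytes [216, 0] = d8 00 is 2 bytes ≤ B = 6; zero-pad to 6 bytes: K' = d8 00 00 00 00 00.
K' ⊕ ipad = ee 36 36 36 36 36.  K' ⊕ opad = 84 5c 5c 5c 5c 5c.
Inner input = (K'⊕ipad) ∥ m = ee 36 36 36 36 36 ∥ 23 bd.
Inner hash: even-index sum = 381 mod 256 = 125; odd-index sum = 351 mod 256 = 95 → 7d 5f.
Outer input = (K'⊕opad) ∥ inner = 84 5c 5c 5c 5c 5c ∥ 7d 5f.
Outer hash (tag): even-index sum = 441 mod 256 = 185; odd-index sum = 371 mod 256 = 115 → b9 73.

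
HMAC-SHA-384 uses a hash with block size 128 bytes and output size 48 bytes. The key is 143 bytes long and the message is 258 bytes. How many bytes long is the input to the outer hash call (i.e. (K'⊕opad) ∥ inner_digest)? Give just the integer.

Key is 143 > 128 bytes, so it is hashed to 48 bytes then zero-padded to 128: |K'| = 128.
Outer input = (K'⊕opad) ∥ H(inner) → 128 + 48 = 176 bytes.

176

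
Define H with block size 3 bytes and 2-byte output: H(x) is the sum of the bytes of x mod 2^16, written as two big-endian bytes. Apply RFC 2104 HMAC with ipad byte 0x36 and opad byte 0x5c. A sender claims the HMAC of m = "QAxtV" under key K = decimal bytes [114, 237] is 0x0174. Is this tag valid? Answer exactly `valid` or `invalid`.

Key decimal bytes [114, 237] = 72 ed is 2 bytes ≤ B = 3; zero-pad to 3 bytes: K' = 72 ed 00.
K' ⊕ ipad = 44 db 36; K' ⊕ opad = 2e b1 5c.
Inner hash: sum = 68+219+54+81+65+120+116+86 = 809 → 03 29.
Outer hash (recomputed tag): sum = 46+177+92+3+41 = 359 → 01 67.
Recomputed tag = 0167; claimed = 0174 → mismatch.

invalid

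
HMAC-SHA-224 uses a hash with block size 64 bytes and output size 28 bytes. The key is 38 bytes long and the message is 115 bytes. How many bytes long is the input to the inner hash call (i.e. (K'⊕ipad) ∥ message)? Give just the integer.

179

Key is 38 ≤ 64 bytes, zero-padded: |K'| = 64.
Inner input = (K'⊕ipad) ∥ m → 64 + 115 = 179 bytes.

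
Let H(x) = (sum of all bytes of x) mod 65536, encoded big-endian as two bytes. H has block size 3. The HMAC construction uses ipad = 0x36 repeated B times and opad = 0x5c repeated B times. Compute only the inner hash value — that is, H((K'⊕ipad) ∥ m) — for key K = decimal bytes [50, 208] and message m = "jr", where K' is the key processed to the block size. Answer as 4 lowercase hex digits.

Key decimal bytes [50, 208] = 32 d0 is 2 bytes ≤ B = 3; zero-pad to 3 bytes: K' = 32 d0 00.
K' ⊕ ipad = 04 e6 36.
Inner input = 04 e6 36 ∥ 6a 72.
Inner hash: sum = 4+230+54+106+114 = 508 → 01 fc.

01fc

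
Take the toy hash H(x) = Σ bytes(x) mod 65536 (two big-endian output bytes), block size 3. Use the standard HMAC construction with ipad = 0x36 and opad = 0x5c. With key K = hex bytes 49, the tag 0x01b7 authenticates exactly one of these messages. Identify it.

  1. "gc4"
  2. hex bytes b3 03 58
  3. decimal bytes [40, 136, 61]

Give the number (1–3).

Key hex bytes 49 is 1 byte ≤ B = 3; zero-pad to 3 bytes: K' = 49 00 00.
K' ⊕ ipad = 7f 36 36; K' ⊕ opad = 15 5c 5c.
m1: inner = H(7f 36 36 67 63 34) = 01 e9; tag = H(15 5c 5c 01 e9) = 01b7 ← matches
m2: inner = H(7f 36 36 b3 03 58) = 01 f9; tag = H(15 5c 5c 01 f9) = 01c7
m3: inner = H(7f 36 36 28 88 3d) = 01 d8; tag = H(15 5c 5c 01 d8) = 01a6

1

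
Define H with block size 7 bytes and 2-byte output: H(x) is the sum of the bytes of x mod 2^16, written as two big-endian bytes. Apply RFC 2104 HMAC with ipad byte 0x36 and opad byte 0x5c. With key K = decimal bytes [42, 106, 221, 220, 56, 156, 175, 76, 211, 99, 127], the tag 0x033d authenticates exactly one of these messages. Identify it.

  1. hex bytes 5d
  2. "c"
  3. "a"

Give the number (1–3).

3

Key decimal bytes [42, 106, 221, 220, 56, 156, 175, 76, 211, 99, 127] = 2a 6a dd dc 38 9c af 4c d3 63 7f is 11 bytes > B = 7, so hash it first: H(key) = 05 d1, then zero-pad to 7 bytes: K' = 05 d1 00 00 00 00 00.
K' ⊕ ipad = 33 e7 36 36 36 36 36; K' ⊕ opad = 59 8d 5c 5c 5c 5c 5c.
m1: inner = H(33 e7 36 36 36 36 36 5d) = 02 85; tag = H(59 8d 5c 5c 5c 5c 5c 02 85) = 0339
m2: inner = H(33 e7 36 36 36 36 36 63) = 02 8b; tag = H(59 8d 5c 5c 5c 5c 5c 02 8b) = 033f
m3: inner = H(33 e7 36 36 36 36 36 61) = 02 89; tag = H(59 8d 5c 5c 5c 5c 5c 02 89) = 033d ← matches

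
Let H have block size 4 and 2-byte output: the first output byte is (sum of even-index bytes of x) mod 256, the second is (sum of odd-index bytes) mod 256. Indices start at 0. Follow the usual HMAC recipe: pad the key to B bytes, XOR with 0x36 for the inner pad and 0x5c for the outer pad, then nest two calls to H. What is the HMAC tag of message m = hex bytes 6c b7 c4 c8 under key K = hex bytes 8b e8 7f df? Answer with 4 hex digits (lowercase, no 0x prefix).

307d

Key hex bytes 8b e8 7f df is exactly B = 4 bytes: K' = 8b e8 7f df.
K' ⊕ ipad = bd de 49 e9.  K' ⊕ opad = d7 b4 23 83.
Inner input = (K'⊕ipad) ∥ m = bd de 49 e9 ∥ 6c b7 c4 c8.
Inner hash: even-index sum = 566 mod 256 = 54; odd-index sum = 838 mod 256 = 70 → 36 46.
Outer input = (K'⊕opad) ∥ inner = d7 b4 23 83 ∥ 36 46.
Outer hash (tag): even-index sum = 304 mod 256 = 48; odd-index sum = 381 mod 256 = 125 → 30 7d.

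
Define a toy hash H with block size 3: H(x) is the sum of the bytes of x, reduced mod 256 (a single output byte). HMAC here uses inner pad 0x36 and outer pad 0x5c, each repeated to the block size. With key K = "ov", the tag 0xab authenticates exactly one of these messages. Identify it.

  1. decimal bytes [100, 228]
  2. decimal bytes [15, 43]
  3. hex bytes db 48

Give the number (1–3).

3

Key "ov" = 6f 76 is 2 bytes ≤ B = 3; zero-pad to 3 bytes: K' = 6f 76 00.
K' ⊕ ipad = 59 40 36; K' ⊕ opad = 33 2a 5c.
m1: inner = H(59 40 36 64 e4) = 17; tag = H(33 2a 5c 17) = d0
m2: inner = H(59 40 36 0f 2b) = 09; tag = H(33 2a 5c 09) = c2
m3: inner = H(59 40 36 db 48) = f2; tag = H(33 2a 5c f2) = ab ← matches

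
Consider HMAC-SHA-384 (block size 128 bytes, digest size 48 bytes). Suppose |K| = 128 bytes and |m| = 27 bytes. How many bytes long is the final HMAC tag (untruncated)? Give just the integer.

The tag is one SHA-384 digest: 48 bytes.

48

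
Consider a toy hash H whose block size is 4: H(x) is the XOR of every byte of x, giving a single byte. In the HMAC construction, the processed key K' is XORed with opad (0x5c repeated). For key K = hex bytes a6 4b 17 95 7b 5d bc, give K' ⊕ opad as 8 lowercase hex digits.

a95c5c5c

Key hex bytes a6 4b 17 95 7b 5d bc is 7 bytes > B = 4, so hash it first: H(key) = f5, then zero-pad to 4 bytes: K' = f5 00 00 00.
XOR each byte with 0x5c: f5⊕5c=a9, 00⊕5c=5c, 00⊕5c=5c, 00⊕5c=5c.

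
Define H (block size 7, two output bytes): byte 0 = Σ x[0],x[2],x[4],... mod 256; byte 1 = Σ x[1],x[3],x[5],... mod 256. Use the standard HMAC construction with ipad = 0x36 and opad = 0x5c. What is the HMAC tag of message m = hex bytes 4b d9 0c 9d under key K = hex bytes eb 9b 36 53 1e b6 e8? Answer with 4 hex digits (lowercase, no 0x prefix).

Key hex bytes eb 9b 36 53 1e b6 e8 is exactly B = 7 bytes: K' = eb 9b 36 53 1e b6 e8.
K' ⊕ ipad = dd ad 00 65 28 80 de.  K' ⊕ opad = b7 c7 6a 0f 42 ea b4.
Inner input = (K'⊕ipad) ∥ m = dd ad 00 65 28 80 de ∥ 4b d9 0c 9d.
Inner hash: even-index sum = 857 mod 256 = 89; odd-index sum = 489 mod 256 = 233 → 59 e9.
Outer input = (K'⊕opad) ∥ inner = b7 c7 6a 0f 42 ea b4 ∥ 59 e9.
Outer hash (tag): even-index sum = 768 mod 256 = 0; odd-index sum = 537 mod 256 = 25 → 00 19.

0019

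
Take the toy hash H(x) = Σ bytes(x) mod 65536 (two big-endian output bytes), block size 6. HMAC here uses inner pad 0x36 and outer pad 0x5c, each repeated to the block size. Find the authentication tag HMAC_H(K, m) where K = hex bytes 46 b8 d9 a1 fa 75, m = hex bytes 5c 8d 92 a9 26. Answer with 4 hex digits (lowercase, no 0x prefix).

Key hex bytes 46 b8 d9 a1 fa 75 is exactly B = 6 bytes: K' = 46 b8 d9 a1 fa 75.
K' ⊕ ipad = 70 8e ef 97 cc 43.  K' ⊕ opad = 1a e4 85 fd a6 29.
Inner input = (K'⊕ipad) ∥ m = 70 8e ef 97 cc 43 ∥ 5c 8d 92 a9 26.
Inner hash: sum = 112+142+239+151+204+67+92+141+146+169+38 = 1501 → 05 dd.
Outer input = (K'⊕opad) ∥ inner = 1a e4 85 fd a6 29 ∥ 05 dd.
Outer hash (tag): sum = 26+228+133+253+166+41+5+221 = 1073 → 04 31.

0431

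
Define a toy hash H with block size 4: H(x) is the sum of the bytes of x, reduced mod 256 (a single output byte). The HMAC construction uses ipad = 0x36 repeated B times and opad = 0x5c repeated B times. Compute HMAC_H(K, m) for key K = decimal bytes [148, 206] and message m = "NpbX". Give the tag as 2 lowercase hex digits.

90

Key decimal bytes [148, 206] = 94 ce is 2 bytes ≤ B = 4; zero-pad to 4 bytes: K' = 94 ce 00 00.
K' ⊕ ipad = a2 f8 36 36.  K' ⊕ opad = c8 92 5c 5c.
Inner input = (K'⊕ipad) ∥ m = a2 f8 36 36 ∥ 4e 70 62 58.
Inner hash: sum = 162+248+54+54+78+112+98+88 = 894; mod 256 = 126 → 7e.
Outer input = (K'⊕opad) ∥ inner = c8 92 5c 5c ∥ 7e.
Outer hash (tag): sum = 200+146+92+92+126 = 656; mod 256 = 144 → 90.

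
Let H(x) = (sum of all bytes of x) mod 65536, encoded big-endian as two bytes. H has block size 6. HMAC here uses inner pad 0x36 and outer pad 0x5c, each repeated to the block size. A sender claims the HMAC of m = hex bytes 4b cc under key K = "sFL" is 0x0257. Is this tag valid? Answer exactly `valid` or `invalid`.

valid

Key "sFL" = 73 46 4c is 3 bytes ≤ B = 6; zero-pad to 6 bytes: K' = 73 46 4c 00 00 00.
K' ⊕ ipad = 45 70 7a 36 36 36; K' ⊕ opad = 2f 1a 10 5c 5c 5c.
Inner hash: sum = 69+112+122+54+54+54+75+204 = 744 → 02 e8.
Outer hash (recomputed tag): sum = 47+26+16+92+92+92+2+232 = 599 → 02 57.
Recomputed tag = 0257; claimed = 0257 → match.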